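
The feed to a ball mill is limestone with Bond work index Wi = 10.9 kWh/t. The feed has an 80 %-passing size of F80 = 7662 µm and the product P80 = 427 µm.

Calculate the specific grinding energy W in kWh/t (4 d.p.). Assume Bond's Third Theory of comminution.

W = 4.0296 kWh/t

Bond:  W = 10 Wi (1/√P − 1/√F)
1/√427 = 0.048393;  1/√7662 = 0.011424
W = 10·10.9·(0.048393 − 0.011424) = 4.0296 kWh/t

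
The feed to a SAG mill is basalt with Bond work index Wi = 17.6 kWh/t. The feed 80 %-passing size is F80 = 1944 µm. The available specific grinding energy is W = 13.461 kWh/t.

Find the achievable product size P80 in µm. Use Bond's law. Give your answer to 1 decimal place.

W = 10 Wi / √P80 − 10 Wi / √F80
P80^-0.5 = F80^-0.5 + W/(10 Wi)
  = 13.4610/(10·17.6) + 1/√1944 = 0.076483 + 0.022680 = 0.099163
P80 = (1/0.099163)² = 10.0844² = 101.69 µm

P80 = 101.7 µm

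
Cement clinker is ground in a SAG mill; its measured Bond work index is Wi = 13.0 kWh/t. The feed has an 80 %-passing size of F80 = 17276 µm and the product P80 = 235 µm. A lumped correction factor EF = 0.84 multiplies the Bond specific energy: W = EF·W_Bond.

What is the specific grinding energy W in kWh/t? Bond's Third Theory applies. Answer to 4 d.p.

W = 10·Wi·[P80^(−½) − F80^(−½)]
1/√235 = 0.065233;  1/√17276 = 0.007608
W = 10·13.0·(0.065233 − 0.007608) = 7.4912 kWh/t
Apply correction: 7.4912 × 0.84 = 6.2926 kWh/t

W = 6.2926 kWh/t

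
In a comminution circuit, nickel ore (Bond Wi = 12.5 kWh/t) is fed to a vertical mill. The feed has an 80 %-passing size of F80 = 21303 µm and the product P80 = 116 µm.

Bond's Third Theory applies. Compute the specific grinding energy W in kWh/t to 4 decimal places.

Bond: W = 10·Wi·(1/√P80 − 1/√F80)
1/√116 = 0.092848;  1/√21303 = 0.006851
W = 10·12.5·(0.092848 − 0.006851) = 10.7495 kWh/t

W = 10.7495 kWh/t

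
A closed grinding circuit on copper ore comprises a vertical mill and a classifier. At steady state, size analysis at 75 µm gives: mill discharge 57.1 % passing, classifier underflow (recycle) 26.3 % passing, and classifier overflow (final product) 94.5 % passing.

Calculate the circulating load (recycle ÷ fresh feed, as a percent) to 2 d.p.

Mass balance on the −75 µm fraction:
Fd + Rd = Ru + Fo ⇒ R/F = (o−d)/(d−u)
r = (94.5 − 57.1)/(57.1 − 26.3) = 37.4/30.8 = 1.2143
CL = 100·r = 121.43 %

CL = 121.43 %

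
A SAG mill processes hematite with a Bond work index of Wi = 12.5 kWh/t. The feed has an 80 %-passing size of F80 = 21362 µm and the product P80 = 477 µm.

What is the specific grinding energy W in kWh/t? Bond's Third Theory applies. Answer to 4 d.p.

W = 10 Wi (P80^-0.5 − F80^-0.5)
1/√477 = 0.045787;  1/√21362 = 0.006842
W = 10·12.5·(0.045787 − 0.006842) = 4.8681 kWh/t

W = 4.8681 kWh/t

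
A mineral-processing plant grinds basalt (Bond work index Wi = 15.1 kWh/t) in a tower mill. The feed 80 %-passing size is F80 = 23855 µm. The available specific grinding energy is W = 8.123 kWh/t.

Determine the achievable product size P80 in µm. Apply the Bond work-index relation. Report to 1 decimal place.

P80 = 275.3 µm

Bond:  W = 10 Wi (1/√P − 1/√F)
⇒ 1/√P80 = W/(10 Wi) + 1/√F80
  = 8.1230/(10·15.1) + 1/√23855 = 0.053795 + 0.006475 = 0.060269
P80 = (1/0.060269)² = 16.5922² = 275.30 µm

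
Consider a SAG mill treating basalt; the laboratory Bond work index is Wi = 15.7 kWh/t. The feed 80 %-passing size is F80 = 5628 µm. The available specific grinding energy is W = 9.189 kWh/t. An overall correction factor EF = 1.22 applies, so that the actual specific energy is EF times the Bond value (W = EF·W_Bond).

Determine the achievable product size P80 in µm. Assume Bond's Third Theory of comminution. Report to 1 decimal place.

P80 = 266.1 µm

Bond: W = 10·Wi·(1/√P80 − 1/√F80)
W_Bond = W / EF = 9.189 / 1.22 = 7.5320 kWh/t
⇒ 1/√P80 = W_Bond/(10 Wi) + 1/√F80
  = 7.5320/(10·15.7) + 1/√5628 = 0.047974 + 0.013330 = 0.061304
P80 = (1/0.061304)² = 16.3121² = 266.09 µm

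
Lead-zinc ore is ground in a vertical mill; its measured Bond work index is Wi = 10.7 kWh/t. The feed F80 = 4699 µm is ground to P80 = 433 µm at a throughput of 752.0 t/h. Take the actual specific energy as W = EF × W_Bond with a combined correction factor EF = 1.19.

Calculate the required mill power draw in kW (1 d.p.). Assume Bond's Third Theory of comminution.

P = 3204.7 kW

W = 10 Wi (P80^-0.5 − F80^-0.5)
W = 10·10.7·(1/√433 − 1/√4699) = 10·10.7·(0.033469) = 3.5812 kWh/t
W_actual = 1.19 × 3.5812 = 4.2616 kWh/t
P_mill = W·ṁ = 4.2616·752.0 = 3204.7 kW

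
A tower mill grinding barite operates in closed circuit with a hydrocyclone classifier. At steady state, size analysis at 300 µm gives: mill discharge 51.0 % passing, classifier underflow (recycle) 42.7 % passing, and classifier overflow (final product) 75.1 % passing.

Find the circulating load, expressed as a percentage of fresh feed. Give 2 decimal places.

CL = 290.36 %

Classifier node, passing 300 µm:
r = (o − d)/(d − u)
r = (75.1 − 51.0)/(51.0 − 42.7) = 24.1/8.3 = 2.9036
CL = 100·r = 290.36 %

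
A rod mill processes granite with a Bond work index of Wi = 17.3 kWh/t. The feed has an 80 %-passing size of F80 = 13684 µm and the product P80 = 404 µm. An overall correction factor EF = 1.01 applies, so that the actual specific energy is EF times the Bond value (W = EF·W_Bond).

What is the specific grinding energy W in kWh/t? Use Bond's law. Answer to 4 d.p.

W_Bond = 10·Wi·(1/√P₈₀ − 1/√F₈₀)
1/√404 = 0.049752;  1/√13684 = 0.008549
W = 10·17.3·(0.049752 − 0.008549) = 7.1282 kWh/t
W_actual = 1.01 × 7.1282 = 7.1995 kWh/t

W = 7.1995 kWh/t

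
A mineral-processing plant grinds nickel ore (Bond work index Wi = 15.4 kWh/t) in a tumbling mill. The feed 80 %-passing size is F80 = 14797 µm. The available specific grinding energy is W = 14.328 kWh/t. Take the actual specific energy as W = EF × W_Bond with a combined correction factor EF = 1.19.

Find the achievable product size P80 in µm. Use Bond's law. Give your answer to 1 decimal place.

W = 10 Wi (P80^-0.5 − F80^-0.5)
W_Bond = W / EF = 14.328 / 1.19 = 12.0403 kWh/t
1/√P80 = 1/√F80 + W_Bond/(10·Wi)
  = 12.0403/(10·15.4) + 1/√14797 = 0.078184 + 0.008221 = 0.086405
P80 = (1/0.086405)² = 11.5734² = 133.94 µm

P80 = 133.9 µm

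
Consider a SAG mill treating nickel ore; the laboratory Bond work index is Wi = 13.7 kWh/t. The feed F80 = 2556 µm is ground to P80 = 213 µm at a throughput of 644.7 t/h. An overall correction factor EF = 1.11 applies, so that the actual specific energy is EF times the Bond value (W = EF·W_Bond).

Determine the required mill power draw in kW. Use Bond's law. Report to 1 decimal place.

W = 10 Wi / √P80 − 10 Wi / √F80
W = 10·13.7·(1/√213 − 1/√2556) = 10·13.7·(0.048739) = 6.6773 kWh/t
With EF = 1.11: W = 6.6773·1.11 = 7.4118 kWh/t
Power = W × throughput = 7.4118 kWh/t × 644.7 t/h = 4778.4 kW

P = 4778.4 kW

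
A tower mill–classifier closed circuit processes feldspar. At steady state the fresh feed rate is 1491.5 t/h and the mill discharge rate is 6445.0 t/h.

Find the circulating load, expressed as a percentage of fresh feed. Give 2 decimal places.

Steady state: M = F + R.
R = M − F = 6445.0 − 1491.5 = 4953.5 t/h
CL = 100·R/F = 100·4953.5/1491.5 = 332.12 %

CL = 332.12 %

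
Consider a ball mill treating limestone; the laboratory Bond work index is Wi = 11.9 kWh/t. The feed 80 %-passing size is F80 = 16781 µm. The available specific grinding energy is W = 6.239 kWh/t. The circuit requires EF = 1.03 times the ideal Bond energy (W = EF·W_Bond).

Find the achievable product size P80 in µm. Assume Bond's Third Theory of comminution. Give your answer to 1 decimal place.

W = 10 Wi (P80^-0.5 − F80^-0.5)
W_Bond = W / EF = 6.239 / 1.03 = 6.0573 kWh/t
1/√P80 = 1/√F80 + W_Bond/(10·Wi)
  = 6.0573/(10·11.9) + 1/√16781 = 0.050902 + 0.007720 = 0.058621
P80 = (1/0.058621)² = 17.0587² = 291.00 µm

P80 = 291.0 µm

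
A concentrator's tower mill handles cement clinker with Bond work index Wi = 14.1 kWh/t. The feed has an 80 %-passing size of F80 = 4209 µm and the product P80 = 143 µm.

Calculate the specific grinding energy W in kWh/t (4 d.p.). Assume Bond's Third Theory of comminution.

W = 9.6177 kWh/t

W = 10·Wi·[P80^(−½) − F80^(−½)]
1/√143 = 0.083624;  1/√4209 = 0.015414
W = 10·14.1·(0.083624 − 0.015414) = 9.6177 kWh/t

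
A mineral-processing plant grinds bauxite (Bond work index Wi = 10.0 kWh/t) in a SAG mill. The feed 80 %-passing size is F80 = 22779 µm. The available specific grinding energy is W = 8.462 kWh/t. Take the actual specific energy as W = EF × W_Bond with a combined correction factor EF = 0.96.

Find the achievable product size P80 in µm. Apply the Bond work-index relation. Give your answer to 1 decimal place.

P80 = 111.3 µm

W = 10 Wi (P80^-0.5 − F80^-0.5)
W_Bond = W / EF = 8.462 / 0.96 = 8.8146 kWh/t
⇒ 1/√P80 = W_Bond/(10 Wi) + 1/√F80
  = 8.8146/(10·10.0) + 1/√22779 = 0.088146 + 0.006626 = 0.094772
P80 = (1/0.094772)² = 10.5517² = 111.34 µm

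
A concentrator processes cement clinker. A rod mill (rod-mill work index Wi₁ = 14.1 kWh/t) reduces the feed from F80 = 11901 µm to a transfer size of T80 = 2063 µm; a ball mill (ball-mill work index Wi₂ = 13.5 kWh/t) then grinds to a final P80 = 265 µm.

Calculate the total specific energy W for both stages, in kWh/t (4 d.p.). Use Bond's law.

W = 7.1326 kWh/t

Bond:  W = 10 Wi (1/√P − 1/√F)
Stage 1 (11901→2063 µm, Wi₁=14.1): W₁ = 10·14.1·(0.022017 − 0.009167) = 1.8119 kWh/t
Stage 2 (2063→265 µm, Wi₂=13.5): W₂ = 10·13.5·(0.061430 − 0.022017) = 5.3207 kWh/t
W = W₁ + W₂ = 1.8119 + 5.3207 = 7.1326 kWh/t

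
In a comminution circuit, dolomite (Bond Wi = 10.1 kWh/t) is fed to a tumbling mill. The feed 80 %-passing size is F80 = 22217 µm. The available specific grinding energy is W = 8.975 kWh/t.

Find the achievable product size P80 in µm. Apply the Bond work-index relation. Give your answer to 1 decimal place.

P80 = 109.5 µm

W = 10·Wi·(P80^(-½) − F80^(-½))
⇒ 1/√P80 = W/(10 Wi) + 1/√F80
  = 8.9750/(10·10.1) + 1/√22217 = 0.088861 + 0.006709 = 0.095570
P80 = (1/0.095570)² = 10.4635² = 109.48 µm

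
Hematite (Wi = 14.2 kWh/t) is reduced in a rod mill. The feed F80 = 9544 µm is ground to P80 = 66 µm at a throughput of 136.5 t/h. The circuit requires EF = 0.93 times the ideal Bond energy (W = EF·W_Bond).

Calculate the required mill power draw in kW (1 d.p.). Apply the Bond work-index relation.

P = 2034.4 kW

W = 10 Wi (P80^-0.5 − F80^-0.5)
W = 10·14.2·(1/√66 − 1/√9544) = 10·14.2·(0.112855) = 16.0255 kWh/t
Corrected W = EF·W_Bond = 0.93·16.0255 = 14.9037 kWh/t
P = W·T = 14.9037·136.5 = 2034.4 kW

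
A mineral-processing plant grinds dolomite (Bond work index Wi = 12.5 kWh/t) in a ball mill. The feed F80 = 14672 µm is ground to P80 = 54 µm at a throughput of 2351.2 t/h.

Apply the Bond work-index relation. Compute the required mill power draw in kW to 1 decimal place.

W = 10·Wi·[P80^(−½) − F80^(−½)]
W = 10·12.5·(1/√54 − 1/√14672) = 10·12.5·(0.127827) = 15.9784 kWh/t
P_mill = W·ṁ = 15.9784·2351.2 = 37568.4 kW

P = 37568.4 kW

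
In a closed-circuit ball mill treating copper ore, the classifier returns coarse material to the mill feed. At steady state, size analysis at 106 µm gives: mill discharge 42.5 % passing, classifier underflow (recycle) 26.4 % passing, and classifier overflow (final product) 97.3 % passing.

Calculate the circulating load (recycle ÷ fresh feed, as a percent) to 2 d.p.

CL = 340.37 %

Balance %-passing 106 µm (r = R/F):
(1+r)d = ru + o → r = (o−d)/(d−u)
r = (97.3 − 42.5)/(42.5 − 26.4) = 54.8/16.1 = 3.4037
CL = 100·r = 340.37 %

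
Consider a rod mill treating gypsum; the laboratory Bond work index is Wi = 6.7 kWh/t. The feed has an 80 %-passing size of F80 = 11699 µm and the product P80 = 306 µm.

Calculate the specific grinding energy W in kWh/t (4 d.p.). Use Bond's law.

W = 3.2107 kWh/t

Bond: W = 10·Wi·(1/√P80 − 1/√F80)
1/√306 = 0.057166;  1/√11699 = 0.009245
W = 10·6.7·(0.057166 − 0.009245) = 3.2107 kWh/t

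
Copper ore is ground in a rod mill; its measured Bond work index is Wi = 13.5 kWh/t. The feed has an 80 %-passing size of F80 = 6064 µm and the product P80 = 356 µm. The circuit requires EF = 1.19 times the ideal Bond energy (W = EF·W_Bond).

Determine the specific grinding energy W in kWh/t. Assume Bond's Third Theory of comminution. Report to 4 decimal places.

W = 6.4514 kWh/t

Bond:  W = 10 Wi (1/√P − 1/√F)
1/√356 = 0.053000;  1/√6064 = 0.012842
W = 10·13.5·(0.053000 − 0.012842) = 5.4214 kWh/t
Apply correction: 5.4214 × 1.19 = 6.4514 kWh/t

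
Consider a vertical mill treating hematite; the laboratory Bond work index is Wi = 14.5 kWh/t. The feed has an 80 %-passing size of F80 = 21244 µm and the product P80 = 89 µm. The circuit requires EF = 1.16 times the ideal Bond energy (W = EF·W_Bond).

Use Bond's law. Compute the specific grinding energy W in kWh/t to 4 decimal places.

W = 16.6752 kWh/t

Bond: W = 10·Wi·(1/√P80 − 1/√F80)
1/√89 = 0.106000;  1/√21244 = 0.006861
W = 10·14.5·(0.106000 − 0.006861) = 14.3751 kWh/t
Apply correction: 14.3751 × 1.16 = 16.6752 kWh/t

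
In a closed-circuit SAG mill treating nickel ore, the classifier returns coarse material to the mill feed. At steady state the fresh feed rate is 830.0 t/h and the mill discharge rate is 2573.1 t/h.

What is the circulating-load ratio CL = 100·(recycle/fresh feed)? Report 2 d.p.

Mill node: discharge = fresh + recycle.
R = M − F = 2573.1 − 830.0 = 1743.1 t/h
CL = 100·R/F = 100·1743.1/830.0 = 210.01 %

CL = 210.01 %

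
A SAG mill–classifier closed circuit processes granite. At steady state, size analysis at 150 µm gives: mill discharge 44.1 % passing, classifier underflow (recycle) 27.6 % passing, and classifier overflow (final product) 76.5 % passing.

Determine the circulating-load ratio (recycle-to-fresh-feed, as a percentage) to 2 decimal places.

CL = 196.36 %

Two-product formula at 150 µm:
Fd + Rd = Ru + Fo ⇒ R/F = (o−d)/(d−u)
r = (76.5 − 44.1)/(44.1 − 27.6) = 32.4/16.5 = 1.9636
CL = 100·r = 196.36 %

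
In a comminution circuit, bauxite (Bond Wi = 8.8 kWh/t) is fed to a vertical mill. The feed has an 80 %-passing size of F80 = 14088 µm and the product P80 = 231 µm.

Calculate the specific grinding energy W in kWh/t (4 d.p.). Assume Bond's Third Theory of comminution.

Bond: W = 10·Wi·(1/√P80 − 1/√F80)
1/√231 = 0.065795;  1/√14088 = 0.008425
W = 10·8.8·(0.065795 − 0.008425) = 5.0486 kWh/t

W = 5.0486 kWh/t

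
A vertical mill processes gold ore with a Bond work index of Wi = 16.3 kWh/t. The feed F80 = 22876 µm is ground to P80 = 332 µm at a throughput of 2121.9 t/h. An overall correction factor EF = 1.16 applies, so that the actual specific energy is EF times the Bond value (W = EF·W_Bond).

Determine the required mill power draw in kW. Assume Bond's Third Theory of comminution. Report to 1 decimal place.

P = 19366.5 kW

Bond:  W = 10 Wi (1/√P − 1/√F)
W = 10·16.3·(1/√332 − 1/√22876) = 10·16.3·(0.048270) = 7.8681 kWh/t
With EF = 1.16: W = 7.8681·1.16 = 9.1270 kWh/t
Mill draw = 9.1270 × 2121.9 = 19366.5 kW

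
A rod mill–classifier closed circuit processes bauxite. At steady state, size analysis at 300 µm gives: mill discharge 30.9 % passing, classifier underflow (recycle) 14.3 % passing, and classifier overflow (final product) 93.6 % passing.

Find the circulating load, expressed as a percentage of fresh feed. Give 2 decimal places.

Balance %-passing 300 µm (r = R/F):
(1+r)·d = r·u + o ⇒ r = (o−d)/(d−u)
r = (93.6 − 30.9)/(30.9 − 14.3) = 62.7/16.6 = 3.7771
CL = 100·r = 377.71 %

CL = 377.71 %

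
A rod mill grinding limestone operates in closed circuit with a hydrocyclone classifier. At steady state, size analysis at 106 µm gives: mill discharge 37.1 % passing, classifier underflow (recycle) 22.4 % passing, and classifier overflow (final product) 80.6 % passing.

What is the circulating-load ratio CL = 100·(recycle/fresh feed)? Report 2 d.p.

CL = 295.92 %

Two-product formula at 106 µm:
Fd + Rd = Ru + Fo ⇒ R/F = (o−d)/(d−u)
r = (80.6 − 37.1)/(37.1 − 22.4) = 43.5/14.7 = 2.9592
CL = 100·r = 295.92 %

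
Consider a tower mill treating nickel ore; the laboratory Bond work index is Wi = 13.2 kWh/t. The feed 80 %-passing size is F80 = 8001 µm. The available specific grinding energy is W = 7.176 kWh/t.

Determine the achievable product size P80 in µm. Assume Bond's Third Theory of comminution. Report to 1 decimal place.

P80 = 232.8 µm

Bond: W = 10·Wi·(1/√P80 − 1/√F80)
⇒ 1/√P80 = W/(10 Wi) + 1/√F80
  = 7.1760/(10·13.2) + 1/√8001 = 0.054364 + 0.011180 = 0.065543
P80 = (1/0.065543)² = 15.2571² = 232.78 µm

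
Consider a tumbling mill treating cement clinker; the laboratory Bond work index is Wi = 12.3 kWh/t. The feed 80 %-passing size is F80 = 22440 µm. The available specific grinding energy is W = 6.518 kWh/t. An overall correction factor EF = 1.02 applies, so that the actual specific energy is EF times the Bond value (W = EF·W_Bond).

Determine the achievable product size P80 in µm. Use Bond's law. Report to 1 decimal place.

W = 10 Wi / √P80 − 10 Wi / √F80
W_Bond = W / EF = 6.518 / 1.02 = 6.3902 kWh/t
⇒ 1/√P80 = W_Bond/(10 Wi) + 1/√F80
  = 6.3902/(10·12.3) + 1/√22440 = 0.051953 + 0.006676 = 0.058628
P80 = (1/0.058628)² = 17.0566² = 290.93 µm

P80 = 290.9 µm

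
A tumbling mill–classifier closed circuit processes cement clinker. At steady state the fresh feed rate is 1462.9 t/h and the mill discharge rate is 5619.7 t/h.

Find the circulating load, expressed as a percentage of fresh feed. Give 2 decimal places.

CL = 284.15 %

M = F + R at steady state, so:
R = M − F = 5619.7 − 1462.9 = 4156.8 t/h
CL = 100·R/F = 100·4156.8/1462.9 = 284.15 %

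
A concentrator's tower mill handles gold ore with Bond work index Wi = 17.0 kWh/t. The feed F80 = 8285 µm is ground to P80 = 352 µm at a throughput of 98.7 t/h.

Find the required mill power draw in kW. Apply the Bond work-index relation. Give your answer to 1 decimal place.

P = 710.0 kW

W = 10 Wi / √P80 − 10 Wi / √F80
W = 10·17.0·(1/√352 − 1/√8285) = 10·17.0·(0.042314) = 7.1933 kWh/t
P = W·T = 7.1933·98.7 = 710.0 kW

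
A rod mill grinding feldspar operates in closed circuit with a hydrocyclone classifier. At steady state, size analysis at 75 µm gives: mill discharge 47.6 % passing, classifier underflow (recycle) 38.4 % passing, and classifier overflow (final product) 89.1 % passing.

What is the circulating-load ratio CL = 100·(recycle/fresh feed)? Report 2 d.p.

Two-product formula at 75 µm:
d + r·d = r·u + o → r(d−u) = o−d
r = (89.1 − 47.6)/(47.6 − 38.4) = 41.5/9.2 = 4.5109
CL = 100·r = 451.09 %

CL = 451.09 %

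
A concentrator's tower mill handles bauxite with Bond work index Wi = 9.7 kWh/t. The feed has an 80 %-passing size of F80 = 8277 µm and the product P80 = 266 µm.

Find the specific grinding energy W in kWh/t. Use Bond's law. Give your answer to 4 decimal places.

W = 10 Wi (P80^-0.5 − F80^-0.5)
1/√266 = 0.061314;  1/√8277 = 0.010992
W = 10·9.7·(0.061314 − 0.010992) = 4.8813 kWh/t

W = 4.8813 kWh/t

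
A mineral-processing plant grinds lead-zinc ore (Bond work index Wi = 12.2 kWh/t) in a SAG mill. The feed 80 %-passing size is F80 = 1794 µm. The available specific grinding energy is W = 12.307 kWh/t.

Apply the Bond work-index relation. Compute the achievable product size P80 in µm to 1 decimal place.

W = 10 Wi (1/√P80 − 1/√F80)  [Bond]
P80^(−½) = W/(10 Wi) + F80^(−½)
  = 12.3070/(10·12.2) + 1/√1794 = 0.100877 + 0.023610 = 0.124487
P80 = (1/0.124487)² = 8.0330² = 64.53 µm

P80 = 64.5 µm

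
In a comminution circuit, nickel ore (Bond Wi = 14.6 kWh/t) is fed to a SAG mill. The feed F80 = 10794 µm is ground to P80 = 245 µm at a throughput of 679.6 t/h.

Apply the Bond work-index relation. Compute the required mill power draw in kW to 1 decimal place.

W = 10 Wi / √P80 − 10 Wi / √F80
W = 10·14.6·(1/√245 − 1/√10794) = 10·14.6·(0.054262) = 7.9223 kWh/t
Power = W × throughput = 7.9223 kWh/t × 679.6 t/h = 5384.0 kW

P = 5384.0 kW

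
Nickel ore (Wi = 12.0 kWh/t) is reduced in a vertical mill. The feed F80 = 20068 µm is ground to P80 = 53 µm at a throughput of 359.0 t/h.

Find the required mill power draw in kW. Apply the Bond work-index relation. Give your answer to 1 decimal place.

P = 5613.4 kW

W = 10·Wi·[P80^(−½) − F80^(−½)]
W = 10·12.0·(1/√53 − 1/√20068) = 10·12.0·(0.130301) = 15.6362 kWh/t
P = W·T = 15.6362·359.0 = 5613.4 kW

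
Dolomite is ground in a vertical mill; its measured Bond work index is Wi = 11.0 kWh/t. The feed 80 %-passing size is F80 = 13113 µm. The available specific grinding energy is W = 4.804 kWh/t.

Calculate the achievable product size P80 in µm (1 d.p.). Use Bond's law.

P80 = 364.1 µm

W = 10 Wi / √P80 − 10 Wi / √F80
⇒ 1/√P80 = W/(10 Wi) + 1/√F80
  = 4.8040/(10·11.0) + 1/√13113 = 0.043673 + 0.008733 = 0.052405
P80 = (1/0.052405)² = 19.0820² = 364.12 µm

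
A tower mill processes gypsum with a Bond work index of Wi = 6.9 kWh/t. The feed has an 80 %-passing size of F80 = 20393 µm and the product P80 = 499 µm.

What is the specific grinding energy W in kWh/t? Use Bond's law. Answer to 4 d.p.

W = 2.6057 kWh/t

W = 10·Wi·[P80^(−½) − F80^(−½)]
1/√499 = 0.044766;  1/√20393 = 0.007003
W = 10·6.9·(0.044766 − 0.007003) = 2.6057 kWh/t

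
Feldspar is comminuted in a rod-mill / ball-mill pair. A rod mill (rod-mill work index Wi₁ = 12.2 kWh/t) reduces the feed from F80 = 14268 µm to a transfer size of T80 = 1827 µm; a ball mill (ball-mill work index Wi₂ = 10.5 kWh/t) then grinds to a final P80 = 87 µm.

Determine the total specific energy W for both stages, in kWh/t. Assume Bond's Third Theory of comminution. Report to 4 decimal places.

W = 10.6335 kWh/t

W = 10 Wi (P80^-0.5 − F80^-0.5)
Stage 1 (14268→1827 µm, Wi₁=12.2): W₁ = 10·12.2·(0.023395 − 0.008372) = 1.8329 kWh/t
Stage 2 (1827→87 µm, Wi₂=10.5): W₂ = 10·10.5·(0.107211 − 0.023395) = 8.8007 kWh/t
W = W₁ + W₂ = 1.8329 + 8.8007 = 10.6335 kWh/t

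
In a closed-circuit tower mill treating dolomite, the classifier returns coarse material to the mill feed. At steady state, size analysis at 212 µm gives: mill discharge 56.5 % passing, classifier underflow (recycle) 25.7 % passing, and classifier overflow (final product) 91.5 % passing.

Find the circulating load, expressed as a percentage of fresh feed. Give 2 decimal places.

Balance %-passing 212 µm (r = R/F):
(1+r)d = ru + o → r = (o−d)/(d−u)
r = (91.5 − 56.5)/(56.5 − 25.7) = 35.0/30.8 = 1.1364
CL = 100·r = 113.64 %

CL = 113.64 %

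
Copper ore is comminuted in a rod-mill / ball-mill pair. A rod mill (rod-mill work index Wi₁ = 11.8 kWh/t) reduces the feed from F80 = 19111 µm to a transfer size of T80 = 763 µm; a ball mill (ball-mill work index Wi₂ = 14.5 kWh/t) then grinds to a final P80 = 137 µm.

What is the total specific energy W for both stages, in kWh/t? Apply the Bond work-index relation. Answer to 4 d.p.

W = 10 Wi (1/√P80 − 1/√F80)  [Bond]
Stage 1 (19111→763 µm, Wi₁=11.8): W₁ = 10·11.8·(0.036202 − 0.007234) = 3.4183 kWh/t
Stage 2 (763→137 µm, Wi₂=14.5): W₂ = 10·14.5·(0.085436 − 0.036202) = 7.1388 kWh/t
W = W₁ + W₂ = 3.4183 + 7.1388 = 10.5571 kWh/t

W = 10.5571 kWh/t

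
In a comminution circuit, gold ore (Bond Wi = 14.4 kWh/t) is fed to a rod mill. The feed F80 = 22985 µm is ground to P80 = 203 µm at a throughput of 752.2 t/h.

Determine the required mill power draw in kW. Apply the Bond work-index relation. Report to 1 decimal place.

P = 6887.9 kW

Bond: W = 10·Wi·(1/√P80 − 1/√F80)
W = 10·14.4·(1/√203 − 1/√22985) = 10·14.4·(0.063590) = 9.1570 kWh/t
P = W·T = 9.1570·752.2 = 6887.9 kW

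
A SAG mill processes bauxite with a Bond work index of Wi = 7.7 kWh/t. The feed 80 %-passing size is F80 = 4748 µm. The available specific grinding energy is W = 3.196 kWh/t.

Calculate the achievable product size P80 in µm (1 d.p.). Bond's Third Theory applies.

P80 = 318.7 µm

Bond: W = 10·Wi·(1/√P80 − 1/√F80)
1/√P80 = 1/√F80 + W/(10·Wi)
  = 3.1960/(10·7.7) + 1/√4748 = 0.041506 + 0.014513 = 0.056019
P80 = (1/0.056019)² = 17.8511² = 318.66 µm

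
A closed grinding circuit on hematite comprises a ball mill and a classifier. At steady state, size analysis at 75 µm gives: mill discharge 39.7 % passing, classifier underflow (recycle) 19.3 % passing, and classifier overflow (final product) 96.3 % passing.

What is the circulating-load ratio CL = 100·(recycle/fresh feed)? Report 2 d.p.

CL = 277.45 %

Let r = R/F. Size balance at 75 µm:
d + r·d = r·u + o → r(d−u) = o−d
r = (96.3 − 39.7)/(39.7 − 19.3) = 56.6/20.4 = 2.7745
CL = 100·r = 277.45 %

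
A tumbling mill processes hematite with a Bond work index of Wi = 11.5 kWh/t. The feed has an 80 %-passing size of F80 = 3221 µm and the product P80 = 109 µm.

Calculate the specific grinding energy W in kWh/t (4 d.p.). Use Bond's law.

W = 8.9887 kWh/t

Bond:  W = 10 Wi (1/√P − 1/√F)
1/√109 = 0.095783;  1/√3221 = 0.017620
W = 10·11.5·(0.095783 − 0.017620) = 8.9887 kWh/t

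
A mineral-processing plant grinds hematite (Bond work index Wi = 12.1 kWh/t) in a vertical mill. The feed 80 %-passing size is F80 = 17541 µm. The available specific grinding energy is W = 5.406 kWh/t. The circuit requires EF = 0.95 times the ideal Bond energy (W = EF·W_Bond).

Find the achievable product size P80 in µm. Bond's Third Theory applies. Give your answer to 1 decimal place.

P80 = 335.7 µm

W_Bond = 10·Wi·(1/√P₈₀ − 1/√F₈₀)
W_Bond = W / EF = 5.406 / 0.95 = 5.6905 kWh/t
⇒ 1/√P80 = W_Bond/(10 Wi) + 1/√F80
  = 5.6905/(10·12.1) + 1/√17541 = 0.047029 + 0.007550 = 0.054580
P80 = (1/0.054580)² = 18.3219² = 335.69 µm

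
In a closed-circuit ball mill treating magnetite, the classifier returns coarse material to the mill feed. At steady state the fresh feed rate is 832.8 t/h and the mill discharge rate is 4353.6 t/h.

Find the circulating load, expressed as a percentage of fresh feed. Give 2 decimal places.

CL = 422.77 %

Discharge = new feed + return, hence
R = M − F = 4353.6 − 832.8 = 3520.8 t/h
CL = 100·R/F = 100·3520.8/832.8 = 422.77 %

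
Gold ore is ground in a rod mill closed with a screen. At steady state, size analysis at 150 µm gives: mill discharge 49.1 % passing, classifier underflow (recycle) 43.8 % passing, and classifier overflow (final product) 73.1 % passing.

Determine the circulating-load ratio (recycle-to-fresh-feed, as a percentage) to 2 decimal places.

CL = 452.83 %

Classifier node, passing 150 µm:
r = (o − d)/(d − u)
r = (73.1 − 49.1)/(49.1 − 43.8) = 24.0/5.3 = 4.5283
CL = 100·r = 452.83 %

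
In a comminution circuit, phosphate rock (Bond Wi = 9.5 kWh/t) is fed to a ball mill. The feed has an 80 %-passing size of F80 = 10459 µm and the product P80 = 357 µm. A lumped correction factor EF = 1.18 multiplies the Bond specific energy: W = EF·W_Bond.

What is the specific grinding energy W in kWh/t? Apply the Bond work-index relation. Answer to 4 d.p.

W = 4.8368 kWh/t

W = 10 Wi (P80^-0.5 − F80^-0.5)
1/√357 = 0.052926;  1/√10459 = 0.009778
W = 10·9.5·(0.052926 − 0.009778) = 4.0990 kWh/t
W_actual = 1.18 × 4.0990 = 4.8368 kWh/t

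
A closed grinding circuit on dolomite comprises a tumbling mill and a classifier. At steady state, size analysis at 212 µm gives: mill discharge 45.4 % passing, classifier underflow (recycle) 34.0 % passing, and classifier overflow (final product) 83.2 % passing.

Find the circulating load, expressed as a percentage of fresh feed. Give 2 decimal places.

Mass balance on the −212 µm fraction:
(1+r)d = ru + o → r = (o−d)/(d−u)
r = (83.2 − 45.4)/(45.4 − 34.0) = 37.8/11.4 = 3.3158
CL = 100·r = 331.58 %

CL = 331.58 %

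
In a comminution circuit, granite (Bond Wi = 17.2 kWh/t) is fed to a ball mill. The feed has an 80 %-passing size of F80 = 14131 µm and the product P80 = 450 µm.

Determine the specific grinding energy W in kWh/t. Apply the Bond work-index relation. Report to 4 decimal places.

W_Bond = 10·Wi·(1/√P₈₀ − 1/√F₈₀)
1/√450 = 0.047140;  1/√14131 = 0.008412
W = 10·17.2·(0.047140 − 0.008412) = 6.6612 kWh/t

W = 6.6612 kWh/t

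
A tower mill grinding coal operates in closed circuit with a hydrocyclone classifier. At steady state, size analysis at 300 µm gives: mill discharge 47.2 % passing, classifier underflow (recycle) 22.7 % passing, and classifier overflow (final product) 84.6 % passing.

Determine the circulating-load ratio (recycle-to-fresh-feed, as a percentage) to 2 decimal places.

Classifier node, passing 300 µm:
(1+r)·d = r·u + o ⇒ r = (o−d)/(d−u)
r = (84.6 − 47.2)/(47.2 − 22.7) = 37.4/24.5 = 1.5265
CL = 100·r = 152.65 %

CL = 152.65 %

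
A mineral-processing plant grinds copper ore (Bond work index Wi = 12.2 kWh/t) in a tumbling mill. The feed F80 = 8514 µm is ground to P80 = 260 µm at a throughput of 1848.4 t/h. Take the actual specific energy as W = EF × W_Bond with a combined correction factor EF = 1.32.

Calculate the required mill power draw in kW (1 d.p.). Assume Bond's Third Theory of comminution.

W = 10·Wi·(P80^(-½) − F80^(-½))
W = 10·12.2·(1/√260 − 1/√8514) = 10·12.2·(0.051180) = 6.2439 kWh/t
Apply correction: 6.2439 × 1.32 = 8.2420 kWh/t
Power = W × throughput = 8.2420 kWh/t × 1848.4 t/h = 15234.5 kW

P = 15234.5 kW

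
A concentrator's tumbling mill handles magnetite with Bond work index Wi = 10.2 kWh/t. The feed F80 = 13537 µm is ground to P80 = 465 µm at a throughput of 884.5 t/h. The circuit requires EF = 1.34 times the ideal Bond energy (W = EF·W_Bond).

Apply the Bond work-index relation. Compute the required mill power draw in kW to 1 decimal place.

P = 4567.2 kW

W = 10 Wi / √P80 − 10 Wi / √F80
W = 10·10.2·(1/√465 − 1/√13537) = 10·10.2·(0.037779) = 3.8535 kWh/t
Corrected W = EF·W_Bond = 1.34·3.8535 = 5.1636 kWh/t
P = W·T = 5.1636·884.5 = 4567.2 kW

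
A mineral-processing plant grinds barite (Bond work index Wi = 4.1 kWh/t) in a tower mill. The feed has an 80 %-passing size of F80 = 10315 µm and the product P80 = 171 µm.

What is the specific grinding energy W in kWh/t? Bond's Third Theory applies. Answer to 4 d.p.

W = 2.7317 kWh/t

W = 10·Wi·(P80^(-½) − F80^(-½))
1/√171 = 0.076472;  1/√10315 = 0.009846
W = 10·4.1·(0.076472 − 0.009846) = 2.7317 kWh/t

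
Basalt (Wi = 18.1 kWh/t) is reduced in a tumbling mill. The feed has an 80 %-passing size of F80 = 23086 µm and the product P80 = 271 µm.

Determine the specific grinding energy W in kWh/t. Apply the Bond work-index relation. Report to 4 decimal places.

W = 9.8037 kWh/t

Bond:  W = 10 Wi (1/√P − 1/√F)
1/√271 = 0.060746;  1/√23086 = 0.006582
W = 10·18.1·(0.060746 − 0.006582) = 9.8037 kWh/t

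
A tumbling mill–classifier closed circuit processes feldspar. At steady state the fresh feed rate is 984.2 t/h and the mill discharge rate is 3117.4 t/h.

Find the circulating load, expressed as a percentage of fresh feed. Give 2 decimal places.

Discharge = new feed + return, hence
R = M − F = 3117.4 − 984.2 = 2133.2 t/h
CL = 100·R/F = 100·2133.2/984.2 = 216.74 %

CL = 216.74 %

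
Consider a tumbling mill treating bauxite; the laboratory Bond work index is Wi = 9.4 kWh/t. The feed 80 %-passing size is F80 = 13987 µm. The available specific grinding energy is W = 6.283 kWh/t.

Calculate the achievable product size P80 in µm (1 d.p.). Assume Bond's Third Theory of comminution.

W = 10 Wi / √P80 − 10 Wi / √F80
1/√P80 = 1/√F80 + W/(10·Wi)
  = 6.2830/(10·9.4) + 1/√13987 = 0.066840 + 0.008455 = 0.075296
P80 = (1/0.075296)² = 13.2809² = 176.38 µm

P80 = 176.4 µm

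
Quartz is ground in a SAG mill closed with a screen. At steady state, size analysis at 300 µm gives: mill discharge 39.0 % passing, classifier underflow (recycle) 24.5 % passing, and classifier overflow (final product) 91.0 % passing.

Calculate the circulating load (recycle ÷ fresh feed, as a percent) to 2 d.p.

CL = 358.62 %

Mass balance on the −300 µm fraction:
(1+r)d = ru + o → r = (o−d)/(d−u)
r = (91.0 − 39.0)/(39.0 − 24.5) = 52.0/14.5 = 3.5862
CL = 100·r = 358.62 %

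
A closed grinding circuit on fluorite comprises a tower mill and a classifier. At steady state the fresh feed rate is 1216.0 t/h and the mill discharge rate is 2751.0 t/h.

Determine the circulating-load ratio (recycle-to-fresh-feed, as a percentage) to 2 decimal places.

Discharge = new feed + return, hence
R = M − F = 2751.0 − 1216.0 = 1535.0 t/h
CL = 100·R/F = 100·1535.0/1216.0 = 126.23 %

CL = 126.23 %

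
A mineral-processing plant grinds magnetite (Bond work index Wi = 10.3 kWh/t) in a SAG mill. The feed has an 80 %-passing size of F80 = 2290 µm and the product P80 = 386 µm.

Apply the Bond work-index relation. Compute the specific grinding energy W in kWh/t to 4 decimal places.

W = 10·Wi·(P80^(-½) − F80^(-½))
1/√386 = 0.050899;  1/√2290 = 0.020897
W = 10·10.3·(0.050899 − 0.020897) = 3.0902 kWh/t

W = 3.0902 kWh/t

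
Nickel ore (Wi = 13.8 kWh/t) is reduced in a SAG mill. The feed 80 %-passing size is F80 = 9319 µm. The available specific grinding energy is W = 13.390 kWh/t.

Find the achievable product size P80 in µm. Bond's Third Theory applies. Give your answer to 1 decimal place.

W = 10·Wi·(P80^(-½) − F80^(-½))
⇒ 1/√P80 = W/(10·Wi) + 1/√F80
  = 13.3900/(10·13.8) + 1/√9319 = 0.097029 + 0.010359 = 0.107388
P80 = (1/0.107388)² = 9.3120² = 86.71 µm

P80 = 86.7 µm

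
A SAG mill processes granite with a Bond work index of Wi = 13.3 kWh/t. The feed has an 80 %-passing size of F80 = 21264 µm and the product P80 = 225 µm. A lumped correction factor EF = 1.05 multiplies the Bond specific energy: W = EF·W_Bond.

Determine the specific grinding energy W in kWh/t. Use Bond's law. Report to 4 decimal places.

W = 8.3523 kWh/t

W_Bond = 10·Wi·(1/√P₈₀ − 1/√F₈₀)
1/√225 = 0.066667;  1/√21264 = 0.006858
W = 10·13.3·(0.066667 − 0.006858) = 7.9546 kWh/t
Apply correction: 7.9546 × 1.05 = 8.3523 kWh/t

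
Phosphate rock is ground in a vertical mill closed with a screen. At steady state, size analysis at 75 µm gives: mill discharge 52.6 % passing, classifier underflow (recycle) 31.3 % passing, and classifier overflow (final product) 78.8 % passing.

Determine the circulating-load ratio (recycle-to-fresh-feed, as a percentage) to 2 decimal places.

Two-product formula at 75 µm:
d + r·d = r·u + o → r(d−u) = o−d
r = (78.8 − 52.6)/(52.6 − 31.3) = 26.2/21.3 = 1.2300
CL = 100·r = 123.00 %

CL = 123.00 %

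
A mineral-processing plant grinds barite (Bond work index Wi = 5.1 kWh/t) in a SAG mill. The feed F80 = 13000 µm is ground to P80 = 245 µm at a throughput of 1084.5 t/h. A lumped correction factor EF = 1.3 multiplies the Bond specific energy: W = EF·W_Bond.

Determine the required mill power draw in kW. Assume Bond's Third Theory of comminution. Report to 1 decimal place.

Bond:  W = 10 Wi (1/√P − 1/√F)
W = 10·5.1·(1/√245 − 1/√13000) = 10·5.1·(0.055117) = 2.8110 kWh/t
Corrected W = EF·W_Bond = 1.3·2.8110 = 3.6543 kWh/t
P_mill = W·ṁ = 3.6543·1084.5 = 3963.0 kW

P = 3963.0 kW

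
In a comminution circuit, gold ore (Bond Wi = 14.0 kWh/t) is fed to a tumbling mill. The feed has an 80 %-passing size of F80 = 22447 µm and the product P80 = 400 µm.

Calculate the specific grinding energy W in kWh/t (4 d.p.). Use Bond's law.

W = 6.0656 kWh/t

W = 10·Wi·(P80^(-½) − F80^(-½))
1/√400 = 0.050000;  1/√22447 = 0.006675
W = 10·14.0·(0.050000 − 0.006675) = 6.0656 kWh/t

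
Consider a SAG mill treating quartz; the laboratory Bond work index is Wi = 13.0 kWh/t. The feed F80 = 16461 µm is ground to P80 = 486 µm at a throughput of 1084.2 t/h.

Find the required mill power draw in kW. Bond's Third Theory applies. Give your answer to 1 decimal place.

W_Bond = 10·Wi·(1/√P₈₀ − 1/√F₈₀)
W = 10·13.0·(1/√486 − 1/√16461) = 10·13.0·(0.037567) = 4.8837 kWh/t
Mill draw = 4.8837 × 1084.2 = 5294.9 kW

P = 5294.9 kW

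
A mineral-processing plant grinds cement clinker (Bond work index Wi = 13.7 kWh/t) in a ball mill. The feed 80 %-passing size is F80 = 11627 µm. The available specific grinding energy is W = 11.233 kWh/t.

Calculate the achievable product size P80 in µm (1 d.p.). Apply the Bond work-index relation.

W = 10 Wi / √P80 − 10 Wi / √F80
P80^(−½) = W/(10 Wi) + F80^(−½)
  = 11.2330/(10·13.7) + 1/√11627 = 0.081993 + 0.009274 = 0.091267
P80 = (1/0.091267)² = 10.9569² = 120.05 µm

P80 = 120.1 µm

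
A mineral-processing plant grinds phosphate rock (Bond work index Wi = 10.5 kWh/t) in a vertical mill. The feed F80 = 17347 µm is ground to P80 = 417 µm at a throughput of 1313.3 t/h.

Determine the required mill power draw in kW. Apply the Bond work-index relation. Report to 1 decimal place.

P = 5705.8 kW

W = 10·Wi·(P80^(-½) − F80^(-½))
W = 10·10.5·(1/√417 − 1/√17347) = 10·10.5·(0.041378) = 4.3447 kWh/t
Mill draw = 4.3447 × 1313.3 = 5705.8 kW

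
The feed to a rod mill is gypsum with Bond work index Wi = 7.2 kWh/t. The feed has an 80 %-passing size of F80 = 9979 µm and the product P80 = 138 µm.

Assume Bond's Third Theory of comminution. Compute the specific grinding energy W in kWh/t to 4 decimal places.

W = 10·Wi·(P80^(-½) − F80^(-½))
1/√138 = 0.085126;  1/√9979 = 0.010011
W = 10·7.2·(0.085126 − 0.010011) = 5.4083 kWh/t

W = 5.4083 kWh/t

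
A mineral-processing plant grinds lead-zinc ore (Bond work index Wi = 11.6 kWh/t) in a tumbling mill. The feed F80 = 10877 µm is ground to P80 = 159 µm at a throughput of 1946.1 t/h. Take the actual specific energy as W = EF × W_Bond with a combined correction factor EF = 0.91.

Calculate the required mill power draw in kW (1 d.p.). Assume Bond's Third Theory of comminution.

W = 10 Wi (P80^-0.5 − F80^-0.5)
W = 10·11.6·(1/√159 − 1/√10877) = 10·11.6·(0.069717) = 8.0871 kWh/t
W_actual = 0.91 × 8.0871 = 7.3593 kWh/t
P_mill = W·ṁ = 7.3593·1946.1 = 14321.9 kW

P = 14321.9 kW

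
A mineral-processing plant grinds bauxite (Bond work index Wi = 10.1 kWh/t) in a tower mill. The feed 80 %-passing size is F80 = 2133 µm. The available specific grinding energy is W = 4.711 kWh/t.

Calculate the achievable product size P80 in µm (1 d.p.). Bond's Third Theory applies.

P80 = 214.4 µm

Bond:  W = 10 Wi (1/√P − 1/√F)
P80^-0.5 = F80^-0.5 + W/(10 Wi)
  = 4.7110/(10·10.1) + 1/√2133 = 0.046644 + 0.021652 = 0.068296
P80 = (1/0.068296)² = 14.6422² = 214.39 µm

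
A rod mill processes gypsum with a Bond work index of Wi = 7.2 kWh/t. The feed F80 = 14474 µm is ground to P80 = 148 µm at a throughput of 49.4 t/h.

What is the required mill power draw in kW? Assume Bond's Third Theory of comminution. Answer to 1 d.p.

W = 10·Wi·(P80^(-½) − F80^(-½))
W = 10·7.2·(1/√148 − 1/√14474) = 10·7.2·(0.073887) = 5.3199 kWh/t
Mill draw = 5.3199 × 49.4 = 262.8 kW

P = 262.8 kW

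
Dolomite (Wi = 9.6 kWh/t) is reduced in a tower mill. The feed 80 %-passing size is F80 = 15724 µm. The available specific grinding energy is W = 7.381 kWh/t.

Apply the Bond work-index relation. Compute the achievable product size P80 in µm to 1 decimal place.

P80 = 138.9 µm

W = 10 Wi (1/√P80 − 1/√F80)  [Bond]
P80^(−½) = W/(10 Wi) + F80^(−½)
  = 7.3810/(10·9.6) + 1/√15724 = 0.076885 + 0.007975 = 0.084860
P80 = (1/0.084860)² = 11.7841² = 138.86 µm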